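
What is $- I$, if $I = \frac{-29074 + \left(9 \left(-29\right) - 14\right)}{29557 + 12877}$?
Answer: $\frac{29349}{42434} \approx 0.69164$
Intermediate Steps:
$I = - \frac{29349}{42434}$ ($I = \frac{-29074 - 275}{42434} = \left(-29074 - 275\right) \frac{1}{42434} = \left(-29349\right) \frac{1}{42434} = - \frac{29349}{42434} \approx -0.69164$)
$- I = \left(-1\right) \left(- \frac{29349}{42434}\right) = \frac{29349}{42434}$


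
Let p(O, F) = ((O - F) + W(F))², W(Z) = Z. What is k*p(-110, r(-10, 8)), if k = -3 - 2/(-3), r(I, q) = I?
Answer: -84700/3 ≈ -28233.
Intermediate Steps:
p(O, F) = O² (p(O, F) = ((O - F) + F)² = O²)
k = -7/3 (k = -3 - 2*(-⅓) = -3 + ⅔ = -7/3 ≈ -2.3333)
k*p(-110, r(-10, 8)) = -7/3*(-110)² = -7/3*12100 = -84700/3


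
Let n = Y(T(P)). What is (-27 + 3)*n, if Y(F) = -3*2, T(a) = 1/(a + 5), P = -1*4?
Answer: 144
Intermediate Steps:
P = -4
T(a) = 1/(5 + a)
Y(F) = -6
n = -6
(-27 + 3)*n = (-27 + 3)*(-6) = -24*(-6) = 144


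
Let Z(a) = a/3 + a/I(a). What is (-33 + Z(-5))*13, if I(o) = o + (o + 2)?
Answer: -10621/24 ≈ -442.54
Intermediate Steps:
I(o) = 2 + 2*o (I(o) = o + (2 + o) = 2 + 2*o)
Z(a) = a/3 + a/(2 + 2*a)
(-33 + Z(-5))*13 = (-33 + (⅙)*(-5)*(5 + 2*(-5))/(1 - 5))*13 = (-33 + (⅙)*(-5)*(5 - 10)/(-4))*13 = (-33 + (⅙)*(-5)*(-¼)*(-5))*13 = (-33 - 25/24)*13 = -817/24*13 = -10621/24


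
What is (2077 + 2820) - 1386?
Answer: 3511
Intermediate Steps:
(2077 + 2820) - 1386 = 4897 - 1386 = 3511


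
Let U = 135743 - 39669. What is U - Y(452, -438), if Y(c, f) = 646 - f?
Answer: 94990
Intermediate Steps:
U = 96074
U - Y(452, -438) = 96074 - (646 - 1*(-438)) = 96074 - (646 + 438) = 96074 - 1*1084 = 96074 - 1084 = 94990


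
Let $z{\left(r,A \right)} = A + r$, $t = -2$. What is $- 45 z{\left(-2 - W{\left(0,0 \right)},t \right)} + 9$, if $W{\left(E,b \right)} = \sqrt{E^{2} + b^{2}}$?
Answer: $189$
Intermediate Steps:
$- 45 z{\left(-2 - W{\left(0,0 \right)},t \right)} + 9 = - 45 \left(-2 - \left(2 + \sqrt{0^{2} + 0^{2}}\right)\right) + 9 = - 45 \left(-2 - \left(2 + \sqrt{0 + 0}\right)\right) + 9 = - 45 \left(-2 - \left(2 + \sqrt{0}\right)\right) + 9 = - 45 \left(-2 - 2\right) + 9 = \left(-45\right) \left(-4\right) + 9 = 180 + 9 = 189$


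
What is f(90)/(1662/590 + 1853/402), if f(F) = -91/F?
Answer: -359723/2642091 ≈ -0.13615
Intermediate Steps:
f(90)/(1662/590 + 1853/402) = (-91/90)/(1662/590 + 1853/402) = (-91*1/90)/(1662*(1/590) + 1853*(1/402)) = -91/(90*(831/295 + 1853/402)) = -91/(90*880697/118590) = -91/90*118590/880697 = -359723/2642091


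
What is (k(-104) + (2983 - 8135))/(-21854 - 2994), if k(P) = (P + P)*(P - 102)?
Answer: -2356/1553 ≈ -1.5171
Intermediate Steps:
k(P) = 2*P*(-102 + P) (k(P) = (2*P)*(-102 + P) = 2*P*(-102 + P))
(k(-104) + (2983 - 8135))/(-21854 - 2994) = (2*(-104)*(-102 - 104) + (2983 - 8135))/(-21854 - 2994) = (2*(-104)*(-206) - 5152)/(-24848) = (42848 - 5152)*(-1/24848) = 37696*(-1/24848) = -2356/1553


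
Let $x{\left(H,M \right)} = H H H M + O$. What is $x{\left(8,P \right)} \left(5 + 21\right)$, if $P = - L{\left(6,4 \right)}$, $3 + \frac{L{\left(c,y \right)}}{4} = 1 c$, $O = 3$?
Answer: $-159666$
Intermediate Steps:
$L{\left(c,y \right)} = -12 + 4 c$ ($L{\left(c,y \right)} = -12 + 4 \cdot 1 c = -12 + 4 c$)
$P = -12$ ($P = - (-12 + 4 \cdot 6) = - (-12 + 24) = \left(-1\right) 12 = -12$)
$x{\left(H,M \right)} = 3 + M H^{3}$ ($x{\left(H,M \right)} = H H H M + 3 = H^{2} H M + 3 = H^{3} M + 3 = M H^{3} + 3 = 3 + M H^{3}$)
$x{\left(8,P \right)} \left(5 + 21\right) = \left(3 - 12 \cdot 8^{3}\right) \left(5 + 21\right) = \left(3 - 6144\right) 26 = \left(-6141\right) 26 = -159666$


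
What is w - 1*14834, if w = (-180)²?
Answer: 17566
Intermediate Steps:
w = 32400
w - 1*14834 = 32400 - 1*14834 = 32400 - 14834 = 17566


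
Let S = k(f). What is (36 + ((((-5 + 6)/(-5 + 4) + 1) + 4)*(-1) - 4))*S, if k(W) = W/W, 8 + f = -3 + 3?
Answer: 28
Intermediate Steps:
f = -8 (f = -8 + (-3 + 3) = -8 + 0 = -8)
k(W) = 1
S = 1
(36 + ((((-5 + 6)/(-5 + 4) + 1) + 4)*(-1) - 4))*S = (36 + ((((-5 + 6)/(-5 + 4) + 1) + 4)*(-1) - 4))*1 = (36 + (((1/(-1) + 1) + 4)*(-1) - 4))*1 = (36 + (((1*(-1) + 1) + 4)*(-1) - 4))*1 = (36 + (((-1 + 1) + 4)*(-1) - 4))*1 = (36 + ((0 + 4)*(-1) - 4))*1 = (36 + (4*(-1) - 4))*1 = (36 + (-4 - 4))*1 = (36 - 8)*1 = 28*1 = 28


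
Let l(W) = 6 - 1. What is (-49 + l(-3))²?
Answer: 1936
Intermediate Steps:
l(W) = 5
(-49 + l(-3))² = (-49 + 5)² = (-44)² = 1936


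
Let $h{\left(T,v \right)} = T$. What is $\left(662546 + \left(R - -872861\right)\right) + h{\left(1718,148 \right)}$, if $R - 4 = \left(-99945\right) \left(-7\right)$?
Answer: $2236744$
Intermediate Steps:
$R = 699619$ ($R = 4 - -699615 = 4 + 699615 = 699619$)
$\left(662546 + \left(R - -872861\right)\right) + h{\left(1718,148 \right)} = \left(662546 + \left(699619 - -872861\right)\right) + 1718 = \left(662546 + \left(699619 + 872861\right)\right) + 1718 = \left(662546 + 1572480\right) + 1718 = 2235026 + 1718 = 2236744$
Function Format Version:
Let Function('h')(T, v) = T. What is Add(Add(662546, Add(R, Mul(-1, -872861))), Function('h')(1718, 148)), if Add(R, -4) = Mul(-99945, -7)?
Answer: 2236744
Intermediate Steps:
R = 699619 (R = Add(4, Mul(-99945, -7)) = Add(4, 699615) = 699619)
Add(Add(662546, Add(R, Mul(-1, -872861))), Function('h')(1718, 148)) = Add(Add(662546, Add(699619, Mul(-1, -872861))), 1718) = Add(Add(662546, Add(699619, 872861)), 1718) = Add(Add(662546, 1572480), 1718) = Add(2235026, 1718) = 2236744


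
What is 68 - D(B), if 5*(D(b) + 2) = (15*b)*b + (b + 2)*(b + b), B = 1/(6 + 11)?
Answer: 1189/17 ≈ 69.941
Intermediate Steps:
B = 1/17 ≈ 0.058824
D(b) = -2 + 3*b² + 2*b*(2 + b)/5 (D(b) = -2 + ((15*b)*b + (b + 2)*(b + b))/5 = -2 + (15*b² + (2 + b)*(2*b))/5 = -2 + (15*b² + 2*b*(2 + b))/5 = -2 + (3*b² + 2*b*(2 + b)/5) = -2 + 3*b² + 2*b*(2 + b)/5)
68 - D(B) = 68 - (-2 + (⅘)*(1/17) + 17*(1/17)²/5) = 68 - (-2 + 4/85 + (17/5)*(1/289)) = 68 - (-2 + 4/85 + 1/85) = 68 - 1*(-33/17) = 68 + 33/17 = 1189/17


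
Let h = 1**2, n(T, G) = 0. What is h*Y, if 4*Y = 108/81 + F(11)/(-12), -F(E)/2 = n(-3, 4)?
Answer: 1/3 ≈ 0.33333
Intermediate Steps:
F(E) = 0 (F(E) = -2*0 = 0)
Y = 1/3 (Y = (108/81 + 0/(-12))/4 = (108*(1/81) + 0*(-1/12))/4 = (4/3 + 0)/4 = (1/4)*(4/3) = 1/3 ≈ 0.33333)
h = 1
h*Y = 1*(1/3) = 1/3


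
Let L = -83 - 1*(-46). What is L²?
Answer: 1369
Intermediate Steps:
L = -37 (L = -83 + 46 = -37)
L² = (-37)² = 1369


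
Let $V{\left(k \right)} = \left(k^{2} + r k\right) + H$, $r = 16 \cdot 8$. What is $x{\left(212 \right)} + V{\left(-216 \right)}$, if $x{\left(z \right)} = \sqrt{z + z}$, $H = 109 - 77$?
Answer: $19040 + 2 \sqrt{106} \approx 19061.0$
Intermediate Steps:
$H = 32$
$r = 128$
$x{\left(z \right)} = \sqrt{2} \sqrt{z}$ ($x{\left(z \right)} = \sqrt{2 z} = \sqrt{2} \sqrt{z}$)
$V{\left(k \right)} = 32 + k^{2} + 128 k$ ($V{\left(k \right)} = \left(k^{2} + 128 k\right) + 32 = 32 + k^{2} + 128 k$)
$x{\left(212 \right)} + V{\left(-216 \right)} = \sqrt{2} \sqrt{212} + \left(32 + \left(-216\right)^{2} + 128 \left(-216\right)\right) = \sqrt{2} \cdot 2 \sqrt{53} + \left(32 + 46656 - 27648\right) = 2 \sqrt{106} + 19040 = 19040 + 2 \sqrt{106}$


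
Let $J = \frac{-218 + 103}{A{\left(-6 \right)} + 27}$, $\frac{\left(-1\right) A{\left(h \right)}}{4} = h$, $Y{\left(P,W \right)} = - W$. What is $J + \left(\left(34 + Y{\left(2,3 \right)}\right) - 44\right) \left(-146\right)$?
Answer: $\frac{96683}{51} \approx 1895.7$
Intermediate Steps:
$A{\left(h \right)} = - 4 h$
$J = - \frac{115}{51}$ ($J = \frac{-218 + 103}{\left(-4\right) \left(-6\right) + 27} = - \frac{115}{24 + 27} = - \frac{115}{51} \approx -2.2549$)
$J + \left(\left(34 + Y{\left(2,3 \right)}\right) - 44\right) \left(-146\right) = - \frac{115}{51} + \left(\left(34 - 3\right) - 44\right) \left(-146\right) = - \frac{115}{51} + \left(31 - 44\right) \left(-146\right) = - \frac{115}{51} - -1898 = - \frac{115}{51} + 1898 = \frac{96683}{51}$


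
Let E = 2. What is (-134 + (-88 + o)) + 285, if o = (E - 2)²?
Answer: 63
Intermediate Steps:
o = 0 (o = (2 - 2)² = 0² = 0)
(-134 + (-88 + o)) + 285 = (-134 + (-88 + 0)) + 285 = (-134 - 88) + 285 = -222 + 285 = 63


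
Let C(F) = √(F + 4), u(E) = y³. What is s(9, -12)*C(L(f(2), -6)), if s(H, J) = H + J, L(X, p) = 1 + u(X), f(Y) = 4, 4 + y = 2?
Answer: -3*I*√3 ≈ -5.1962*I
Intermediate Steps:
y = -2 (y = -4 + 2 = -2)
u(E) = -8 (u(E) = (-2)³ = -8)
L(X, p) = -7 (L(X, p) = 1 - 8 = -7)
C(F) = √(4 + F)
s(9, -12)*C(L(f(2), -6)) = (9 - 12)*√(4 - 7) = -3*I*√3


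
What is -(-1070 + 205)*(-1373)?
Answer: -1187645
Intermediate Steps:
-(-1070 + 205)*(-1373) = -(-865)*(-1373) = -1*1187645 = -1187645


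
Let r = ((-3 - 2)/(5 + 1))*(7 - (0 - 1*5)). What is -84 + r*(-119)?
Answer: 1106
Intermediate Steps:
r = -10 (r = (-5/6)*(7 - (0 - 5)) = (-5*⅙)*(7 - 1*(-5)) = -5*(7 + 5)/6 = -⅚*12 = -10)
-84 + r*(-119) = -84 - 10*(-119) = -84 + 1190 = 1106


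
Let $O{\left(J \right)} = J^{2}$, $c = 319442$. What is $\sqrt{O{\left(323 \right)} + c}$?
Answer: $\sqrt{423771} \approx 650.98$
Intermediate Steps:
$\sqrt{O{\left(323 \right)} + c} = \sqrt{323^{2} + 319442} = \sqrt{104329 + 319442} = \sqrt{423771}$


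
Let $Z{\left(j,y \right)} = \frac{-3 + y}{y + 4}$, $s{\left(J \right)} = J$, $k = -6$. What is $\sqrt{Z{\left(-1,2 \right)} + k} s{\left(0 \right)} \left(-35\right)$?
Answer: $0$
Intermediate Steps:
$Z{\left(j,y \right)} = \frac{-3 + y}{4 + y}$
$\sqrt{Z{\left(-1,2 \right)} + k} s{\left(0 \right)} \left(-35\right) = \sqrt{\frac{-3 + 2}{4 + 2} - 6} \cdot 0 \left(-35\right) = \sqrt{\frac{1}{6} \left(-1\right) - 6} \cdot 0 \left(-35\right) = \sqrt{- \frac{1}{6} - 6} \cdot 0 \left(-35\right) = \sqrt{- \frac{37}{6}} \cdot 0 \left(-35\right) = \frac{i \sqrt{222}}{6} \cdot 0 \left(-35\right) = 0 \left(-35\right) = 0$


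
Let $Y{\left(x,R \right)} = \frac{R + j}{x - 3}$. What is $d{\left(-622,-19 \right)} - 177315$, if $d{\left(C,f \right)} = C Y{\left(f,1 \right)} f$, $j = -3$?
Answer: $- \frac{1938647}{11} \approx -1.7624 \cdot 10^{5}$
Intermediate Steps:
$Y{\left(x,R \right)} = \frac{-3 + R}{-3 + x}$ ($Y{\left(x,R \right)} = \frac{R - 3}{x - 3} = \frac{-3 + R}{-3 + x}$)
$d{\left(C,f \right)} = - \frac{2 C f}{-3 + f}$ ($d{\left(C,f \right)} = C \frac{-3 + 1}{-3 + f} f = C \frac{1}{-3 + f} \left(-2\right) f = C \left(- \frac{2}{-3 + f}\right) f = - \frac{2 C}{-3 + f} f = - \frac{2 C f}{-3 + f}$)
$d{\left(-622,-19 \right)} - 177315 = \left(-2\right) \left(-622\right) \left(-19\right) \frac{1}{-3 - 19} - 177315 = \left(-2\right) \left(-622\right) \left(-19\right) \frac{1}{-22} - 177315 = \left(-2\right) \left(-622\right) \left(-19\right) \left(- \frac{1}{22}\right) - 177315 = \frac{11818}{11} - 177315 = - \frac{1938647}{11}$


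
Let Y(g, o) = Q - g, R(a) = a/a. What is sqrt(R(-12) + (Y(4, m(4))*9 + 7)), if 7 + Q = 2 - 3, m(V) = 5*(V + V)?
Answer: 10*I ≈ 10.0*I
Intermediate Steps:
m(V) = 10*V (m(V) = 5*(2*V) = 10*V)
Q = -8 (Q = -7 + (2 - 3) = -7 - 1 = -8)
R(a) = 1
Y(g, o) = -8 - g
sqrt(R(-12) + (Y(4, m(4))*9 + 7)) = sqrt(1 + ((-8 - 1*4)*9 + 7)) = sqrt(1 + ((-8 - 4)*9 + 7)) = sqrt(1 + (-12*9 + 7)) = sqrt(1 + (-108 + 7)) = sqrt(1 - 101) = sqrt(-100) = 10*I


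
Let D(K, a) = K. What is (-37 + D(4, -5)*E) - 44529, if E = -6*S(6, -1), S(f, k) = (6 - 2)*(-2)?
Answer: -44374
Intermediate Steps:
S(f, k) = -8 (S(f, k) = 4*(-2) = -8)
E = 48 (E = -6*(-8) = 48)
(-37 + D(4, -5)*E) - 44529 = (-37 + 4*48) - 44529 = (-37 + 192) - 44529 = 155 - 44529 = -44374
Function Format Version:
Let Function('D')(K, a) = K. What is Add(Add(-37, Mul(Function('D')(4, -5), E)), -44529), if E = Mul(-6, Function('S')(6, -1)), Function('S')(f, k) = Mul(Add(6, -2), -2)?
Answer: -44374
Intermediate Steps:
Function('S')(f, k) = -8 (Function('S')(f, k) = Mul(4, -2) = -8)
E = 48 (E = Mul(-6, -8) = 48)
Add(Add(-37, Mul(Function('D')(4, -5), E)), -44529) = Add(Add(-37, Mul(4, 48)), -44529) = Add(Add(-37, 192), -44529) = Add(155, -44529) = -44374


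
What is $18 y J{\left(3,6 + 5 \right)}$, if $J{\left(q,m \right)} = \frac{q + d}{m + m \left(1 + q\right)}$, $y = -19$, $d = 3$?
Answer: $- \frac{2052}{55} \approx -37.309$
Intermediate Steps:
$J{\left(q,m \right)} = \frac{3 + q}{m + m \left(1 + q\right)}$ ($J{\left(q,m \right)} = \frac{q + 3}{m + m \left(1 + q\right)} = \frac{3 + q}{m + m \left(1 + q\right)}$)
$18 y J{\left(3,6 + 5 \right)} = 18 \left(-19\right) \frac{3 + 3}{\left(6 + 5\right) \left(2 + 3\right)} = - 342 \cdot \frac{1}{11} \cdot \frac{1}{5} \cdot 6 = \left(-342\right) \frac{6}{55} = - \frac{2052}{55}$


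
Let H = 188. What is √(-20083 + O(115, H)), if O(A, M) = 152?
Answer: I*√19931 ≈ 141.18*I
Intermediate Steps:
√(-20083 + O(115, H)) = √(-20083 + 152) = √(-19931) = I*√19931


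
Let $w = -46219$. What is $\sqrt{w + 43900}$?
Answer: $i \sqrt{2319} \approx 48.156 i$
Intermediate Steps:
$\sqrt{w + 43900} = \sqrt{-46219 + 43900} = \sqrt{-2319} = i \sqrt{2319}$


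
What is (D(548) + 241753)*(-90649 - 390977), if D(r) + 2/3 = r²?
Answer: -261068423598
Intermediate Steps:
D(r) = -⅔ + r²
(D(548) + 241753)*(-90649 - 390977) = ((-⅔ + 548²) + 241753)*(-90649 - 390977) = ((-⅔ + 300304) + 241753)*(-481626) = (900910/3 + 241753)*(-481626) = (1626169/3)*(-481626) = -261068423598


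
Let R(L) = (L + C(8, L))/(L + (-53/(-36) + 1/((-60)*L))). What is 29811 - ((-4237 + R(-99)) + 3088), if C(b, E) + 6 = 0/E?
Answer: 8967468870/289657 ≈ 30959.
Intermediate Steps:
C(b, E) = -6 (C(b, E) = -6 + 0/E = -6 + 0 = -6)
R(L) = (-6 + L)/(53/36 + L - 1/(60*L)) (R(L) = (L - 6)/(L + (-53/(-36) + 1/((-60)*L))) = (-6 + L)/(L + (-53*(-1/36) - 1/(60*L))) = (-6 + L)/(L + (53/36 - 1/(60*L))) = (-6 + L)/(53/36 + L - 1/(60*L)))
29811 - ((-4237 + R(-99)) + 3088) = 29811 - ((-4237 + 180*(-99)*(-6 - 99)/(-3 + 180*(-99)² + 265*(-99))) + 3088) = 29811 - ((-4237 + 180*(-99)*(-105)/(-3 + 180*9801 - 26235)) + 3088) = 29811 - ((-4237 + 180*(-99)*(-105)/(-3 + 1764180 - 26235)) + 3088) = 29811 - ((-4237 + 180*(-99)*(-105)/1737942) + 3088) = 29811 - ((-4237 + 180*(-99)*(1/1737942)*(-105)) + 3088) = 29811 - ((-4237 + 311850/289657) + 3088) = 29811 - (-1226964859/289657 + 3088) = 29811 - 1*(-332504043/289657) = 29811 + 332504043/289657 = 8967468870/289657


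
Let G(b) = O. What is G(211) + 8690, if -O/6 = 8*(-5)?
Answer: 8930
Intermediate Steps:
O = 240 (O = -48*(-5) = -6*(-40) = 240)
G(b) = 240
G(211) + 8690 = 240 + 8690 = 8930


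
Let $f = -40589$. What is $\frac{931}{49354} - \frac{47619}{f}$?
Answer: $\frac{64539905}{54141338} \approx 1.1921$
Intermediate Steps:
$\frac{931}{49354} - \frac{47619}{f} = \frac{931}{49354} - \frac{47619}{-40589} = 931 \cdot \frac{1}{49354} - - \frac{1287}{1097} = \frac{931}{49354} + \frac{1287}{1097} = \frac{64539905}{54141338}$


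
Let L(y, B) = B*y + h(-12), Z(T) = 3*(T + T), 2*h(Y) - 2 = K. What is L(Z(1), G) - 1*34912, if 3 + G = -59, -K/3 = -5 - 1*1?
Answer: -35274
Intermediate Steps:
K = 18 (K = -3*(-5 - 1*1) = -3*(-5 - 1) = -3*(-6) = 18)
h(Y) = 10 (h(Y) = 1 + (½)*18 = 1 + 9 = 10)
Z(T) = 6*T (Z(T) = 3*(2*T) = 6*T)
G = -62 (G = -3 - 59 = -62)
L(y, B) = 10 + B*y (L(y, B) = B*y + 10 = 10 + B*y)
L(Z(1), G) - 1*34912 = (10 - 372) - 1*34912 = (10 - 62*6) - 34912 = (10 - 372) - 34912 = -362 - 34912 = -35274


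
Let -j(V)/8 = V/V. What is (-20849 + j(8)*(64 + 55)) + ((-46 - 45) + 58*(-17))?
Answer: -22878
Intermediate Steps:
j(V) = -8 (j(V) = -8*V/V = -8*1 = -8)
(-20849 + j(8)*(64 + 55)) + ((-46 - 45) + 58*(-17)) = (-20849 - 8*(64 + 55)) + ((-46 - 45) + 58*(-17)) = (-20849 - 8*119) + (-91 - 986) = (-20849 - 952) - 1077 = -21801 - 1077 = -22878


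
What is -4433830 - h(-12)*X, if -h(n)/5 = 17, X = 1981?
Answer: -4265445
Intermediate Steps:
h(n) = -85 (h(n) = -5*17 = -85)
-4433830 - h(-12)*X = -4433830 - (-85)*1981 = -4433830 - 1*(-168385) = -4433830 + 168385 = -4265445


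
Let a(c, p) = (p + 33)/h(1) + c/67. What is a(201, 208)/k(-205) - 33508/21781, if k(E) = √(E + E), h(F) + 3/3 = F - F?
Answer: -33508/21781 + 119*I*√410/205 ≈ -1.5384 + 11.754*I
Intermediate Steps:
h(F) = -1 (h(F) = -1 + (F - F) = -1 + 0 = -1)
k(E) = √2*√E (k(E) = √(2*E) = √2*√E)
a(c, p) = -33 - p + c/67 (a(c, p) = (p + 33)/(-1) + c/67 = (33 + p)*(-1) + c*(1/67) = (-33 - p) + c/67 = -33 - p + c/67)
a(201, 208)/k(-205) - 33508/21781 = (-33 - 1*208 + (1/67)*201)/((√2*√(-205))) - 33508/21781 = (-33 - 208 + 3)/((√2*(I*√205))) - 33508*1/21781 = -238*(-I*√410/410) - 33508/21781 = -(-119)*I*√410/205 - 33508/21781 = 119*I*√410/205 - 33508/21781 = -33508/21781 + 119*I*√410/205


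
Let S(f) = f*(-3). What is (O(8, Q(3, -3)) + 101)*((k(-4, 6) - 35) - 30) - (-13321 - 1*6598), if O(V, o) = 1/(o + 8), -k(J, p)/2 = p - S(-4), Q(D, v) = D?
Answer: 160173/11 ≈ 14561.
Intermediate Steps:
S(f) = -3*f
k(J, p) = 24 - 2*p (k(J, p) = -2*(p - (-3)*(-4)) = -2*(p - 1*12) = -2*(p - 12) = -2*(-12 + p) = 24 - 2*p)
O(V, o) = 1/(8 + o)
(O(8, Q(3, -3)) + 101)*((k(-4, 6) - 35) - 30) - (-13321 - 1*6598) = (1/(8 + 3) + 101)*(((24 - 2*6) - 35) - 30) - (-13321 - 1*6598) = (1/11 + 101)*(((24 - 12) - 35) - 30) - (-13321 - 6598) = (1/11 + 101)*((12 - 35) - 30) - 1*(-19919) = 1112*(-23 - 30)/11 + 19919 = (1112/11)*(-53) + 19919 = -58936/11 + 19919 = 160173/11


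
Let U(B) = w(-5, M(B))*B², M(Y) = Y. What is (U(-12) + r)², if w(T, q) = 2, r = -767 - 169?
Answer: 419904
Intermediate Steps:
r = -936
U(B) = 2*B²
(U(-12) + r)² = (2*(-12)² - 936)² = (2*144 - 936)² = (288 - 936)² = (-648)² = 419904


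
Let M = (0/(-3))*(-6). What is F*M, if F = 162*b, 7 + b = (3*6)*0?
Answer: 0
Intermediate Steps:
b = -7 (b = -7 + (3*6)*0 = -7 + 18*0 = -7 + 0 = -7)
M = 0 (M = (0*(-⅓))*(-6) = 0*(-6) = 0)
F = -1134 (F = 162*(-7) = -1134)
F*M = -1134*0 = 0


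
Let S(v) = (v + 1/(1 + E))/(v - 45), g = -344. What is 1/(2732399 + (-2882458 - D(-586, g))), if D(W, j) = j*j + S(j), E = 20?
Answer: -8169/2192525978 ≈ -3.7258e-6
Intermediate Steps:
S(v) = (1/21 + v)/(-45 + v) (S(v) = (v + 1/(1 + 20))/(v - 45) = (v + 1/21)/(-45 + v) = (1/21 + v)/(-45 + v))
D(W, j) = j**2 + (1/21 + j)/(-45 + j) (D(W, j) = j*j + (1/21 + j)/(-45 + j) = j**2 + (1/21 + j)/(-45 + j))
1/(2732399 + (-2882458 - D(-586, g))) = 1/(2732399 + (-2882458 - (1 + 21*(-344) + 21*(-344)**2*(-45 - 344))/(21*(-45 - 344)))) = 1/(2732399 + (-2882458 - (1 - 7224 + 21*118336*(-389))/(21*(-389)))) = 1/(2732399 + (-2882458 - (-1)*(1 - 7224 - 966686784)/(21*389))) = 1/(2732399 + (-2882458 - (-1)*(-966694007)/(21*389))) = 1/(2732399 + (-2882458 - 1*966694007/8169)) = 1/(2732399 + (-2882458 - 966694007/8169)) = 1/(2732399 - 24513493409/8169) = 1/(-2192525978/8169) = -8169/2192525978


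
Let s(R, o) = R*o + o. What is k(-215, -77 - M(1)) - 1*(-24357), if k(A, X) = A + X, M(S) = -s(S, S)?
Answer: 24067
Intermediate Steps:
s(R, o) = o + R*o
M(S) = -S*(1 + S)
k(-215, -77 - M(1)) - 1*(-24357) = (-215 + (-77 - (-1)*(1 + 1))) - 1*(-24357) = (-215 + (-77 - (-1)*2)) + 24357 = (-215 + (-77 - 1*(-2))) + 24357 = (-215 + (-77 + 2)) + 24357 = (-215 - 75) + 24357 = -290 + 24357 = 24067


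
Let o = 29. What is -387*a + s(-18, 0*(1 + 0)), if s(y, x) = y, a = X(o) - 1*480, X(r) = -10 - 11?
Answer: 193869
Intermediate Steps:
X(r) = -21
a = -501 (a = -21 - 1*480 = -21 - 480 = -501)
-387*a + s(-18, 0*(1 + 0)) = -387*(-501) - 18 = 193887 - 18 = 193869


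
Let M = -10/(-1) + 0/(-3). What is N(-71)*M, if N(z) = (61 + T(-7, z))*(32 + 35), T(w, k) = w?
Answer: 36180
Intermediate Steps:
M = 10 (M = -10*(-1) + 0*(-⅓) = 10 + 0 = 10)
N(z) = 3618 (N(z) = (61 - 7)*(32 + 35) = 54*67 = 3618)
N(-71)*M = 3618*10 = 36180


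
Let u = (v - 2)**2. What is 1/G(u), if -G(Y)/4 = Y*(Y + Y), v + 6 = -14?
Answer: -1/1874048 ≈ -5.3360e-7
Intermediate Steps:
v = -20 (v = -6 - 14 = -20)
u = 484 (u = (-20 - 2)**2 = (-22)**2 = 484)
G(Y) = -8*Y**2 (G(Y) = -4*Y*(Y + Y) = -4*Y*2*Y = -8*Y**2)
1/G(u) = 1/(-8*484**2) = 1/(-8*234256) = 1/(-1874048) = -1/1874048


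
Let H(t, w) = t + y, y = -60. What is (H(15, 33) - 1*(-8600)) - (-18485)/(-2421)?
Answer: 20693170/2421 ≈ 8547.4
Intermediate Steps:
H(t, w) = -60 + t (H(t, w) = t - 60 = -60 + t)
(H(15, 33) - 1*(-8600)) - (-18485)/(-2421) = ((-60 + 15) - 1*(-8600)) - (-18485)/(-2421) = (-45 + 8600) - (-18485)*(-1)/2421 = 8555 - 1*18485/2421 = 8555 - 18485/2421 = 20693170/2421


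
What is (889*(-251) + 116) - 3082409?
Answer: -3305432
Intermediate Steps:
(889*(-251) + 116) - 3082409 = (-223139 + 116) - 3082409 = -223023 - 3082409 = -3305432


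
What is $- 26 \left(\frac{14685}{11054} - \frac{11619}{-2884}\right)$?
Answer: $- \frac{1110121779}{7969934} \approx -139.29$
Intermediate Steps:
$- 26 \left(\frac{14685}{11054} - \frac{11619}{-2884}\right) = - 26 \left(14685 \cdot \frac{1}{11054} - - \frac{11619}{2884}\right) = - 26 \left(\frac{14685}{11054} + \frac{11619}{2884}\right) = \left(-26\right) \frac{85393983}{15939868} = - \frac{1110121779}{7969934}$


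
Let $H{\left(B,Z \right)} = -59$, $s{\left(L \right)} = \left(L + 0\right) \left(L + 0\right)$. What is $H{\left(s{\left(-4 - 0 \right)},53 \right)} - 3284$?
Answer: $-3343$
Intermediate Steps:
$s{\left(L \right)} = L^{2}$ ($s{\left(L \right)} = L L = L^{2}$)
$H{\left(s{\left(-4 - 0 \right)},53 \right)} - 3284 = -59 - 3284 = -3343$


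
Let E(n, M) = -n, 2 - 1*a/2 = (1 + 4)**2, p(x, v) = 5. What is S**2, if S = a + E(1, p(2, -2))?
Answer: 2209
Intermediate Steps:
a = -46 (a = 4 - 2*(1 + 4)**2 = 4 - 2*5**2 = 4 - 2*25 = 4 - 50 = -46)
S = -47 (S = -46 - 1*1 = -46 - 1 = -47)
S**2 = (-47)**2 = 2209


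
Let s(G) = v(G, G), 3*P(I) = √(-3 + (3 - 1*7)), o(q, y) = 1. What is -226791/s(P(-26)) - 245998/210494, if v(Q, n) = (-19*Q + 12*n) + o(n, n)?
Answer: -214864947041/37046944 - 4762611*I*√7/352 ≈ -5799.8 - 35797.0*I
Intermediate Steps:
P(I) = I*√7/3 (P(I) = √(-3 + (3 - 1*7))/3 = √(-3 + (3 - 7))/3 = √(-3 - 4)/3 = √(-7)/3 = (I*√7)/3 = I*√7/3)
v(Q, n) = 1 - 19*Q + 12*n (v(Q, n) = (-19*Q + 12*n) + 1 = 1 - 19*Q + 12*n)
s(G) = 1 - 7*G (s(G) = 1 - 19*G + 12*G = 1 - 7*G)
-226791/s(P(-26)) - 245998/210494 = -226791/(1 - 7*I*√7/3) - 245998/210494 = -226791/(1 - 7*I*√7/3) - 245998*1/210494 = -226791/(1 - 7*I*√7/3) - 122999/105247 = -122999/105247 - 226791/(1 - 7*I*√7/3)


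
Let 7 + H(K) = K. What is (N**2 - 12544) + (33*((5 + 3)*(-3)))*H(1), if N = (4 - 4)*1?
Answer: -7792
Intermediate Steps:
H(K) = -7 + K
N = 0 (N = 0*1 = 0)
(N**2 - 12544) + (33*((5 + 3)*(-3)))*H(1) = (0**2 - 12544) + (33*((5 + 3)*(-3)))*(-7 + 1) = (0 - 12544) + (33*(8*(-3)))*(-6) = -12544 + (33*(-24))*(-6) = -12544 - 792*(-6) = -12544 + 4752 = -7792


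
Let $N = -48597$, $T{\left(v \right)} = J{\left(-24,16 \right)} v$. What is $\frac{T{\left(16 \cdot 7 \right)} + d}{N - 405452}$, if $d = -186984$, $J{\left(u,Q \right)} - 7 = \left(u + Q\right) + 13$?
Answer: $\frac{185640}{454049} \approx 0.40885$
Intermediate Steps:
$J{\left(u,Q \right)} = 20 + Q + u$ ($J{\left(u,Q \right)} = 7 + \left(\left(u + Q\right) + 13\right) = 7 + \left(\left(Q + u\right) + 13\right) = 7 + \left(13 + Q + u\right) = 20 + Q + u$)
$T{\left(v \right)} = 12 v$ ($T{\left(v \right)} = \left(20 + 16 - 24\right) v = 12 v$)
$\frac{T{\left(16 \cdot 7 \right)} + d}{N - 405452} = \frac{12 \cdot 16 \cdot 7 - 186984}{-48597 - 405452} = \frac{12 \cdot 112 - 186984}{-454049} = \left(1344 - 186984\right) \left(- \frac{1}{454049}\right) = \left(-185640\right) \left(- \frac{1}{454049}\right) = \frac{185640}{454049}$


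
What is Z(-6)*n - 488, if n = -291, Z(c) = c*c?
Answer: -10964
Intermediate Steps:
Z(c) = c**2
Z(-6)*n - 488 = (-6)**2*(-291) - 488 = 36*(-291) - 488 = -10476 - 488 = -10964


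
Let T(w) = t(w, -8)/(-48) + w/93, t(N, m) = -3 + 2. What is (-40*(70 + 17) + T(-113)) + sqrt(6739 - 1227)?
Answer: -5180017/1488 + 2*sqrt(1378) ≈ -3407.0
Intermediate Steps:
t(N, m) = -1
T(w) = 1/48 + w/93 (T(w) = -1/(-48) + w/93 = -1*(-1/48) + w*(1/93) = 1/48 + w/93)
(-40*(70 + 17) + T(-113)) + sqrt(6739 - 1227) = (-40*(70 + 17) + (1/48 + (1/93)*(-113))) + sqrt(6739 - 1227) = (-40*87 + (1/48 - 113/93)) + sqrt(5512) = (-3480 - 1777/1488) + 2*sqrt(1378) = -5180017/1488 + 2*sqrt(1378)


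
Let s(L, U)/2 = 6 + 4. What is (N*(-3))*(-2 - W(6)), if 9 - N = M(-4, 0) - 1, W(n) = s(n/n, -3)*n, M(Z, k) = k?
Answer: 3660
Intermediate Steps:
s(L, U) = 20 (s(L, U) = 2*(6 + 4) = 2*10 = 20)
W(n) = 20*n
N = 10 (N = 9 - (0 - 1) = 9 - 1*(-1) = 9 + 1 = 10)
(N*(-3))*(-2 - W(6)) = (10*(-3))*(-2 - 20*6) = -30*(-2 - 1*120) = -30*(-2 - 120) = -30*(-122) = 3660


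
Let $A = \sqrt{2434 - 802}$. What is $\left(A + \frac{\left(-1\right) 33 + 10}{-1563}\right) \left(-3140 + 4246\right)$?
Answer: $\frac{25438}{1563} + 4424 \sqrt{102} \approx 44697.0$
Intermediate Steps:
$A = 4 \sqrt{102}$ ($A = \sqrt{1632} = 4 \sqrt{102} \approx 40.398$)
$\left(A + \frac{\left(-1\right) 33 + 10}{-1563}\right) \left(-3140 + 4246\right) = \left(4 \sqrt{102} + \frac{\left(-1\right) 33 + 10}{-1563}\right) \left(-3140 + 4246\right) = \left(4 \sqrt{102} + \left(-33 + 10\right) \left(- \frac{1}{1563}\right)\right) 1106 = \left(4 \sqrt{102} - - \frac{23}{1563}\right) 1106 = \left(4 \sqrt{102} + \frac{23}{1563}\right) 1106 = \left(\frac{23}{1563} + 4 \sqrt{102}\right) 1106 = \frac{25438}{1563} + 4424 \sqrt{102}$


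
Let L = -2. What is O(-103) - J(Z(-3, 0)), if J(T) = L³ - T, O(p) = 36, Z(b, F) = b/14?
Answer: 613/14 ≈ 43.786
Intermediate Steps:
Z(b, F) = b/14 (Z(b, F) = b*(1/14) = b/14)
J(T) = -8 - T (J(T) = (-2)³ - T = -8 - T)
O(-103) - J(Z(-3, 0)) = 36 - (-8 - (-3)/14) = 36 - (-8 - 1*(-3/14)) = 36 - (-8 + 3/14) = 36 - 1*(-109/14) = 36 + 109/14 = 613/14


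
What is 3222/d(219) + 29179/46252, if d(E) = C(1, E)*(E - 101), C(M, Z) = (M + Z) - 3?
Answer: 14454539/19102076 ≈ 0.75670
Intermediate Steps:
C(M, Z) = -3 + M + Z
d(E) = (-101 + E)*(-2 + E) (d(E) = (-3 + 1 + E)*(E - 101) = (-2 + E)*(-101 + E) = (-101 + E)*(-2 + E))
3222/d(219) + 29179/46252 = 3222/(((-101 + 219)*(-2 + 219))) + 29179/46252 = 3222/((118*217)) + 29179*(1/46252) = 3222/25606 + 29179/46252 = 3222*(1/25606) + 29179/46252 = 1611/12803 + 29179/46252 = 14454539/19102076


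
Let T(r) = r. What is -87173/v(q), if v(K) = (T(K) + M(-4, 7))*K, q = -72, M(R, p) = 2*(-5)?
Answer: -87173/5904 ≈ -14.765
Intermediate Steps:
M(R, p) = -10
v(K) = K*(-10 + K) (v(K) = (K - 10)*K = (-10 + K)*K = K*(-10 + K))
-87173/v(q) = -87173*(-1/(72*(-10 - 72))) = -87173/((-72*(-82))) = -87173/5904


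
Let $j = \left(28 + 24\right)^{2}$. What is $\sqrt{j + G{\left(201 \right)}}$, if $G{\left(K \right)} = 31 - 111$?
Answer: $8 \sqrt{41} \approx 51.225$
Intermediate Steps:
$G{\left(K \right)} = -80$
$j = 2704$ ($j = 52^{2} = 2704$)
$\sqrt{j + G{\left(201 \right)}} = \sqrt{2704 - 80} = \sqrt{2624} = 8 \sqrt{41}$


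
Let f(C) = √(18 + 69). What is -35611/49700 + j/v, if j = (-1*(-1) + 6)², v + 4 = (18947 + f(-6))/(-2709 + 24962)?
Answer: -661971966327803/40663745943100 - 1090397*√87/4909104138 ≈ -16.281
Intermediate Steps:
f(C) = √87
v = -70065/22253 + √87/22253 (v = -4 + (18947 + √87)/(-2709 + 24962) = -4 + (18947 + √87)/22253 = -4 + (18947 + √87)*(1/22253) = -4 + (18947/22253 + √87/22253) = -70065/22253 + √87/22253 ≈ -3.1481)
j = 49 (j = (1 + 6)² = 7² = 49)
-35611/49700 + j/v = -35611/49700 + 49/(-70065/22253 + √87/22253)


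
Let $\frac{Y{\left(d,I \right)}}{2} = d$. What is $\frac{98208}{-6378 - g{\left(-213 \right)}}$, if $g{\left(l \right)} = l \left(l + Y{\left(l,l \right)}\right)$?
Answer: $- \frac{32736}{47495} \approx -0.68925$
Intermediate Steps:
$Y{\left(d,I \right)} = 2 d$
$g{\left(l \right)} = 3 l^{2}$ ($g{\left(l \right)} = l \left(l + 2 l\right) = l 3 l = 3 l^{2}$)
$\frac{98208}{-6378 - g{\left(-213 \right)}} = \frac{98208}{-6378 - 3 \left(-213\right)^{2}} = \frac{98208}{-6378 - 3 \cdot 45369} = \frac{98208}{-6378 - 136107} = \frac{98208}{-142485} = 98208 \left(- \frac{1}{142485}\right) = - \frac{32736}{47495}$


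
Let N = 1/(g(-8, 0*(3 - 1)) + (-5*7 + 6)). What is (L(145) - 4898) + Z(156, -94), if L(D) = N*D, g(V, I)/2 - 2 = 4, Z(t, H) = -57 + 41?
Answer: -83683/17 ≈ -4922.5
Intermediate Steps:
Z(t, H) = -16
g(V, I) = 12 (g(V, I) = 4 + 2*4 = 4 + 8 = 12)
N = -1/17 (N = 1/(12 + (-5*7 + 6)) = 1/(12 + (-35 + 6)) = 1/(12 - 29) = 1/(-17) = -1/17 ≈ -0.058824)
L(D) = -D/17
(L(145) - 4898) + Z(156, -94) = (-1/17*145 - 4898) - 16 = (-145/17 - 4898) - 16 = -83411/17 - 16 = -83683/17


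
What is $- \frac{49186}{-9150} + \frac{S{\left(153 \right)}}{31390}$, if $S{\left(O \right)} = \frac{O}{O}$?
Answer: $\frac{154395769}{28721850} \approx 5.3755$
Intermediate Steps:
$S{\left(O \right)} = 1$
$- \frac{49186}{-9150} + \frac{S{\left(153 \right)}}{31390} = - \frac{49186}{-9150} + 1 \cdot \frac{1}{31390} = \left(-49186\right) \left(- \frac{1}{9150}\right) + 1 \cdot \frac{1}{31390} = \frac{24593}{4575} + \frac{1}{31390} = \frac{154395769}{28721850}$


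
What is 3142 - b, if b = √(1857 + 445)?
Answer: 3142 - √2302 ≈ 3094.0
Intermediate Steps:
b = √2302 ≈ 47.979
3142 - b = 3142 - √2302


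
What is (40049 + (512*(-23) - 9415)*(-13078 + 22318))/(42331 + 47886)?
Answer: -195764791/90217 ≈ -2169.9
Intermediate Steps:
(40049 + (512*(-23) - 9415)*(-13078 + 22318))/(42331 + 47886) = (40049 + (-11776 - 9415)*9240)/90217 = (40049 - 21191*9240)*(1/90217) = (40049 - 195804840)*(1/90217) = -195764791*1/90217 = -195764791/90217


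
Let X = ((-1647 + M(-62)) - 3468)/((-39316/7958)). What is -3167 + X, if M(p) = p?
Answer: -41657603/19658 ≈ -2119.1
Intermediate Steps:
X = 20599283/19658 (X = ((-1647 - 62) - 3468)/((-39316/7958)) = (-1709 - 3468)/((-39316*1/7958)) = -5177/(-19658/3979) = -5177*(-3979/19658) = 20599283/19658 ≈ 1047.9)
-3167 + X = -3167 + 20599283/19658 = -41657603/19658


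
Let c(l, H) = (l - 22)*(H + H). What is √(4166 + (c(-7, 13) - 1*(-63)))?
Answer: 5*√139 ≈ 58.949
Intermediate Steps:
c(l, H) = 2*H*(-22 + l) (c(l, H) = (-22 + l)*(2*H) = 2*H*(-22 + l))
√(4166 + (c(-7, 13) - 1*(-63))) = √(4166 + (2*13*(-22 - 7) - 1*(-63))) = √(4166 + (2*13*(-29) + 63)) = √(4166 + (-754 + 63)) = √(4166 - 691) = √3475 = 5*√139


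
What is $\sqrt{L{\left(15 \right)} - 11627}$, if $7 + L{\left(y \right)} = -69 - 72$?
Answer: $5 i \sqrt{471} \approx 108.51 i$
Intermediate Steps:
$L{\left(y \right)} = -148$ ($L{\left(y \right)} = -7 - 141 = -148$)
$\sqrt{L{\left(15 \right)} - 11627} = \sqrt{-148 - 11627} = \sqrt{-11775} = 5 i \sqrt{471}$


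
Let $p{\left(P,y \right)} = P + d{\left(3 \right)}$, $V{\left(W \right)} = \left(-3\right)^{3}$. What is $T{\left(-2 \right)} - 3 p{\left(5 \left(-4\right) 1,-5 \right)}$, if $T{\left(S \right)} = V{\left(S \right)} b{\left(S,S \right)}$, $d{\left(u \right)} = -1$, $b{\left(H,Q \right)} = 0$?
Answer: $63$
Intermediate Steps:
$V{\left(W \right)} = -27$
$p{\left(P,y \right)} = -1 + P$ ($p{\left(P,y \right)} = P - 1 = -1 + P$)
$T{\left(S \right)} = 0$ ($T{\left(S \right)} = \left(-27\right) 0 = 0$)
$T{\left(-2 \right)} - 3 p{\left(5 \left(-4\right) 1,-5 \right)} = 0 - 3 \left(-1 + 5 \left(-4\right) 1\right) = 0 - 3 \left(-1 - 20\right) = 0 - -63 = 0 + 63 = 63$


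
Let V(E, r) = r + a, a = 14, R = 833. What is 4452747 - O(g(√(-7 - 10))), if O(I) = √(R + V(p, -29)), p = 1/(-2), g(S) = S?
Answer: 4452747 - √818 ≈ 4.4527e+6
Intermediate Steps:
p = -½ ≈ -0.50000
V(E, r) = 14 + r (V(E, r) = r + 14 = 14 + r)
O(I) = √818 (O(I) = √(833 + (14 - 29)) = √(833 - 15) = √818)
4452747 - O(g(√(-7 - 10))) = 4452747 - √818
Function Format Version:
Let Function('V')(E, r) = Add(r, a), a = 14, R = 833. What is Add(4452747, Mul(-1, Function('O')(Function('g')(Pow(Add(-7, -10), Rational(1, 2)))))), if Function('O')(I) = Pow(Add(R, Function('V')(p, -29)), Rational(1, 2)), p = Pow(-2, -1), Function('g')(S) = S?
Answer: Add(4452747, Mul(-1, Pow(818, Rational(1, 2)))) ≈ 4.4527e+6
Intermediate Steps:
p = Rational(-1, 2) ≈ -0.50000
Function('V')(E, r) = Add(14, r) (Function('V')(E, r) = Add(r, 14) = Add(14, r))
Function('O')(I) = Pow(818, Rational(1, 2)) (Function('O')(I) = Pow(Add(833, Add(14, -29)), Rational(1, 2)) = Pow(Add(833, -15), Rational(1, 2)) = Pow(818, Rational(1, 2)))
Add(4452747, Mul(-1, Function('O')(Function('g')(Pow(Add(-7, -10), Rational(1, 2)))))) = Add(4452747, Mul(-1, Pow(818, Rational(1, 2))))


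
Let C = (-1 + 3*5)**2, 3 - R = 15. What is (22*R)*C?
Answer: -51744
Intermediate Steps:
R = -12 (R = 3 - 1*15 = 3 - 15 = -12)
C = 196 (C = (-1 + 15)**2 = 14**2 = 196)
(22*R)*C = (22*(-12))*196 = -264*196 = -51744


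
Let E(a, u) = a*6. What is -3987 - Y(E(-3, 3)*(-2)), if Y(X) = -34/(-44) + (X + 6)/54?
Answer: -789733/198 ≈ -3988.6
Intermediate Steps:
E(a, u) = 6*a
Y(X) = 175/198 + X/54 (Y(X) = -34*(-1/44) + (6 + X)*(1/54) = 17/22 + (⅑ + X/54) = 175/198 + X/54)
-3987 - Y(E(-3, 3)*(-2)) = -3987 - (175/198 + ((6*(-3))*(-2))/54) = -3987 - (175/198 + (-18*(-2))/54) = -3987 - (175/198 + (1/54)*36) = -3987 - (175/198 + ⅔) = -3987 - 1*307/198 = -3987 - 307/198 = -789733/198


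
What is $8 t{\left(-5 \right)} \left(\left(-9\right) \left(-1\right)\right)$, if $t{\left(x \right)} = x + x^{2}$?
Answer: $1440$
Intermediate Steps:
$8 t{\left(-5 \right)} \left(\left(-9\right) \left(-1\right)\right) = 8 \left(- 5 \left(1 - 5\right)\right) \left(\left(-9\right) \left(-1\right)\right) = 8 \left(\left(-5\right) \left(-4\right)\right) 9 = 8 \cdot 20 \cdot 9 = 160 \cdot 9 = 1440$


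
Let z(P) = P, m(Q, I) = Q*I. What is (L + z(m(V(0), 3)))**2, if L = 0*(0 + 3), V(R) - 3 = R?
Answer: 81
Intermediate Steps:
V(R) = 3 + R
m(Q, I) = I*Q
L = 0 (L = 0*3 = 0)
(L + z(m(V(0), 3)))**2 = (0 + 3*(3 + 0))**2 = (0 + 3*3)**2 = (0 + 9)**2 = 9**2 = 81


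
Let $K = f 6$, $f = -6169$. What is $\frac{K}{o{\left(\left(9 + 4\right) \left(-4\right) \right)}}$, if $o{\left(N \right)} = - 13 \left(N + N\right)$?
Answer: $- \frac{18507}{676} \approx -27.377$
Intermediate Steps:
$o{\left(N \right)} = - 26 N$ ($o{\left(N \right)} = - 13 \cdot 2 N = - 26 N$)
$K = -37014$ ($K = \left(-6169\right) 6 = -37014$)
$\frac{K}{o{\left(\left(9 + 4\right) \left(-4\right) \right)}} = - \frac{37014}{\left(-26\right) \left(9 + 4\right) \left(-4\right)} = - \frac{37014}{\left(-26\right) 13 \left(-4\right)} = - \frac{37014}{\left(-26\right) \left(-52\right)} = - \frac{37014}{1352} = \left(-37014\right) \frac{1}{1352} = - \frac{18507}{676}$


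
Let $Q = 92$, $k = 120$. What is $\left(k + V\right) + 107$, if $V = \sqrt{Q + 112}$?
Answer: $227 + 2 \sqrt{51} \approx 241.28$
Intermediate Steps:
$V = 2 \sqrt{51}$ ($V = \sqrt{92 + 112} = \sqrt{204} = 2 \sqrt{51} \approx 14.283$)
$\left(k + V\right) + 107 = \left(120 + 2 \sqrt{51}\right) + 107 = 227 + 2 \sqrt{51}$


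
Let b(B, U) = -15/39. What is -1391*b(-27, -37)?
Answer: 535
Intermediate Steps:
b(B, U) = -5/13 (b(B, U) = -15*1/39 = -5/13)
-1391*b(-27, -37) = -1391*(-5/13) = 535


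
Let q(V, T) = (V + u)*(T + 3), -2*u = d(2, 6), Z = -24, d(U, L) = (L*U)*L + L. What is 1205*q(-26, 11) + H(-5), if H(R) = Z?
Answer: -1096574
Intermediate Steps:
d(U, L) = L + U*L**2 (d(U, L) = U*L**2 + L = L + U*L**2)
H(R) = -24
u = -39 (u = -3*(1 + 6*2) = -3*(1 + 12) = -3*13 = -1/2*78 = -39)
q(V, T) = (-39 + V)*(3 + T) (q(V, T) = (V - 39)*(T + 3) = (-39 + V)*(3 + T))
1205*q(-26, 11) + H(-5) = 1205*(-117 - 39*11 + 3*(-26) + 11*(-26)) - 24 = 1205*(-117 - 429 - 78 - 286) - 24 = 1205*(-910) - 24 = -1096550 - 24 = -1096574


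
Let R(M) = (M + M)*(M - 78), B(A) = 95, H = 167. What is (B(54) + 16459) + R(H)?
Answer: 46280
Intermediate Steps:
R(M) = 2*M*(-78 + M) (R(M) = (2*M)*(-78 + M) = 2*M*(-78 + M))
(B(54) + 16459) + R(H) = (95 + 16459) + 2*167*(-78 + 167) = 16554 + 2*167*89 = 16554 + 29726 = 46280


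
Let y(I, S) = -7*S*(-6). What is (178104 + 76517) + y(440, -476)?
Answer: 234629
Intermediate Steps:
y(I, S) = 42*S
(178104 + 76517) + y(440, -476) = (178104 + 76517) + 42*(-476) = 254621 - 19992 = 234629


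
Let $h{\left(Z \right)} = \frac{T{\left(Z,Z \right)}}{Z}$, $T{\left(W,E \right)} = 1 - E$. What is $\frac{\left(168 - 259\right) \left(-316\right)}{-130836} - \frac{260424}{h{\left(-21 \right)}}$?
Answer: $\frac{89441111389}{359799} \approx 2.4859 \cdot 10^{5}$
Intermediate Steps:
$h{\left(Z \right)} = \frac{1 - Z}{Z}$
$\frac{\left(168 - 259\right) \left(-316\right)}{-130836} - \frac{260424}{h{\left(-21 \right)}} = \frac{\left(168 - 259\right) \left(-316\right)}{-130836} - \frac{260424}{\frac{1}{-21} \left(1 - -21\right)} = \left(-91\right) \left(-316\right) \left(- \frac{1}{130836}\right) - \frac{260424}{\left(- \frac{1}{21}\right) \left(1 + 21\right)} = 28756 \left(- \frac{1}{130836}\right) - \frac{260424}{\left(- \frac{1}{21}\right) 22} = - \frac{7189}{32709} - \frac{260424}{- \frac{22}{21}} = - \frac{7189}{32709} - - \frac{2734452}{11} = - \frac{7189}{32709} + \frac{2734452}{11} = \frac{89441111389}{359799}$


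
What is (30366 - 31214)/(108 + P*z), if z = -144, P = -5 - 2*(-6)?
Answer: 212/225 ≈ 0.94222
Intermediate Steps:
P = 7 (P = -5 + 12 = 7)
(30366 - 31214)/(108 + P*z) = (30366 - 31214)/(108 + 7*(-144)) = -848/(108 - 1008) = -848/(-900) = -848*(-1/900) = 212/225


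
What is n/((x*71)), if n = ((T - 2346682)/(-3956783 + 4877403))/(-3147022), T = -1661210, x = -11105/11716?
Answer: -202398546/9846210385225975 ≈ -2.0556e-8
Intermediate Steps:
x = -11105/11716 (x = -11105*1/11716 = -11105/11716 ≈ -0.94785)
n = 1001973/724302848410 (n = ((-1661210 - 2346682)/(-3956783 + 4877403))/(-3147022) = -4007892/920620*(-1/3147022) = -4007892*1/920620*(-1/3147022) = -1001973/230155*(-1/3147022) = 1001973/724302848410 ≈ 1.3834e-6)
n/((x*71)) = 1001973/(724302848410*((-11105/11716*71))) = 1001973/(724302848410*(-788455/11716)) = (1001973/724302848410)*(-11716/788455) = -202398546/9846210385225975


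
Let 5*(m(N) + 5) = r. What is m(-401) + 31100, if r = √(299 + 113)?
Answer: 31095 + 2*√103/5 ≈ 31099.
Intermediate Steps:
r = 2*√103 (r = √412 = 2*√103 ≈ 20.298)
m(N) = -5 + 2*√103/5 (m(N) = -5 + (2*√103)/5 = -5 + 2*√103/5)
m(-401) + 31100 = (-5 + 2*√103/5) + 31100 = 31095 + 2*√103/5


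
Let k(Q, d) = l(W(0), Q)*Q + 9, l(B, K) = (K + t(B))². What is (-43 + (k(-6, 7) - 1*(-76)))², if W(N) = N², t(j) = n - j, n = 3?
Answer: 144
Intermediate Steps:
t(j) = 3 - j
l(B, K) = (3 + K - B)² (l(B, K) = (K + (3 - B))² = (3 + K - B)²)
k(Q, d) = 9 + Q*(3 + Q)² (k(Q, d) = (3 + Q - 1*0²)²*Q + 9 = (3 + Q - 1*0)²*Q + 9 = (3 + Q + 0)²*Q + 9 = (3 + Q)²*Q + 9 = Q*(3 + Q)² + 9 = 9 + Q*(3 + Q)²)
(-43 + (k(-6, 7) - 1*(-76)))² = (-43 + ((9 - 6*(3 - 6)²) - 1*(-76)))² = (-43 + ((9 - 6*(-3)²) + 76))² = (-43 + ((9 - 6*9) + 76))² = (-43 + ((9 - 54) + 76))² = (-43 + (-45 + 76))² = (-43 + 31)² = (-12)² = 144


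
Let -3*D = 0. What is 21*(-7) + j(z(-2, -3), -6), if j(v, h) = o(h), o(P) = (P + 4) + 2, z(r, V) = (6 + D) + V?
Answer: -147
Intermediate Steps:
D = 0 (D = -⅓*0 = 0)
z(r, V) = 6 + V (z(r, V) = (6 + 0) + V = 6 + V)
o(P) = 6 + P (o(P) = (4 + P) + 2 = 6 + P)
j(v, h) = 6 + h
21*(-7) + j(z(-2, -3), -6) = 21*(-7) + (6 - 6) = -147 + 0 = -147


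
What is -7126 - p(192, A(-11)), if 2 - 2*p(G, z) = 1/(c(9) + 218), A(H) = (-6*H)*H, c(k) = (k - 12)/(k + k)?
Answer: -9314986/1307 ≈ -7127.0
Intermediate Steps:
c(k) = (-12 + k)/(2*k) (c(k) = (-12 + k)/((2*k)) = (-12 + k)*(1/(2*k)) = (-12 + k)/(2*k))
A(H) = -6*H² (A(H) = (-6*H)*H = -6*H²)
p(G, z) = 1304/1307 (p(G, z) = 1 - 1/(2*((½)*(-12 + 9)/9 + 218)) = 1 - 1/(2*((½)*(⅑)*(-3) + 218)) = 1 - 1/(2*(-⅙ + 218)) = 1 - 1/(2*1307/6) = 1 - ½*6/1307 = 1 - 3/1307 = 1304/1307)
-7126 - p(192, A(-11)) = -7126 - 1*1304/1307 = -7126 - 1304/1307 = -9314986/1307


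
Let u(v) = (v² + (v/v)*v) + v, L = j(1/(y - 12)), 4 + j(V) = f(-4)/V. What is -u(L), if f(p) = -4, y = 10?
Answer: -24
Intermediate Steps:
j(V) = -4 - 4/V
L = 4 (L = -4 - 4/(1/(10 - 12)) = -4 - 4/(1/(-2)) = -4 - 4/(-½) = -4 - 4*(-2) = -4 + 8 = 4)
u(v) = v² + 2*v (u(v) = (v² + 1*v) + v = (v² + v) + v = (v + v²) + v = v² + 2*v)
-u(L) = -4*(2 + 4) = -4*6 = -1*24 = -24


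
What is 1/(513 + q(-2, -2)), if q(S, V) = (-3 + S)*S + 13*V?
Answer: 1/497 ≈ 0.0020121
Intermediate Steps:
q(S, V) = 13*V + S*(-3 + S) (q(S, V) = S*(-3 + S) + 13*V = 13*V + S*(-3 + S))
1/(513 + q(-2, -2)) = 1/(513 + ((-2)² - 3*(-2) + 13*(-2))) = 1/(513 + (4 + 6 - 26)) = 1/(513 - 16) = 1/497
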